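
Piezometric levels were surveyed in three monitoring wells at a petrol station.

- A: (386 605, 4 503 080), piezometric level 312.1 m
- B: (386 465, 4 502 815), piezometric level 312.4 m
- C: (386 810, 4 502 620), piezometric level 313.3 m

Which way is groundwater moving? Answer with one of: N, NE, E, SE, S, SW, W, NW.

Differences from A: to B (Δx, Δy, Δh) = (-140, -265, +0.3); to C = (205, -460, +1.2).
Determinant of the coordinate differences = (-140)·(-460) − 205·(-265) = 118725.
∂h/∂x = [(+0.3)·(-460) − (+1.2)·(-265)] / 118725 = +0.001516
∂h/∂y = [(-140)·(+1.2) − 205·(+0.3)] / 118725 = -0.001933
Flow = −∇h = (-0.001516 east, +0.001933 north), which points northwest.

NW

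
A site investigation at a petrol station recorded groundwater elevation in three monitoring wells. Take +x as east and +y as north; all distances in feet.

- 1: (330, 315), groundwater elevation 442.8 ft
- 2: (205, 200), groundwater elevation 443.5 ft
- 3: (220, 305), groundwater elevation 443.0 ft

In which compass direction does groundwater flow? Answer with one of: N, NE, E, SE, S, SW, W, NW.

Differences from 1: to 2 (Δx, Δy, Δh) = (-125, -115, +0.7); to 3 = (-110, -10, +0.2).
Solve a·Δx + b·Δy = Δh: det = (-125)·(-10) − (-110)·(-115) = -11400.
∂h/∂x = [(+0.7)·(-10) − (+0.2)·(-115)] / -11400 = -0.001404
∂h/∂y = [(-125)·(+0.2) − (-110)·(+0.7)] / -11400 = -0.004561
Flow = −∇h = (+0.001404 east, +0.004561 north), which points north.

N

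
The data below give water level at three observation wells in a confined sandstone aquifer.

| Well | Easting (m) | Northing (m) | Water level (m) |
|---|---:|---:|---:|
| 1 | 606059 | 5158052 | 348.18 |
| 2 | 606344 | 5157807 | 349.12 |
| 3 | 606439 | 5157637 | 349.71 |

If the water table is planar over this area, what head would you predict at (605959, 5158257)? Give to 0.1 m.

Taking 1 as reference: 2−1 = (285, -245, +0.94); 3−1 = (380, -415, +1.53).
Solve a·Δx + b·Δy = Δh: det = 285·(-415) − 380·(-245) = -25175.
∂h/∂x = [(+0.94)·(-415) − (+1.53)·(-245)] / -25175 = +0.0006058
∂h/∂y = [285·(+1.53) − 380·(+0.94)] / -25175 = -0.003132
h(605959, 5158257) = 348.18 + (+0.0006058)·(-100) + (-0.003132)·(205) = 348.18 -0.061 -0.642 = 347.477 m.

347.5 m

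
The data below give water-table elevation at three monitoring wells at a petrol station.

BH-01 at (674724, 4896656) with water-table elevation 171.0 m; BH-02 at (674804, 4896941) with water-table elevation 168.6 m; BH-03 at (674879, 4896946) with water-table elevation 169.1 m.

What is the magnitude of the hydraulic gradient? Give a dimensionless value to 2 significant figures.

0.013

Three-point gradient (reference BH-01): Δ to BH-02 = (80, 285, -2.4), Δ to BH-03 = (155, 290, -1.9).
∂h/∂x = +0.007366, ∂h/∂y = -0.01049 (det = -20975).
|∇h| = √(0.007366² + -0.01049²) = 0.01282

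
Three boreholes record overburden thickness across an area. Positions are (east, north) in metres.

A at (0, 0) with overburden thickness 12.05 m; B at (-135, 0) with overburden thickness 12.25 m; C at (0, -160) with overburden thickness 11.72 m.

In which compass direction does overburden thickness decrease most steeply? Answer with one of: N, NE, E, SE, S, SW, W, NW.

SE

∂d/∂x = (12.25 − 12.05) / (-135 − 0) = -0.001481
∂d/∂y = (11.72 − 12.05) / (-160 − 0) = +0.002063
Steepest decrease is along −∇f = (+0.001481 E, -0.002063 N) → southeast.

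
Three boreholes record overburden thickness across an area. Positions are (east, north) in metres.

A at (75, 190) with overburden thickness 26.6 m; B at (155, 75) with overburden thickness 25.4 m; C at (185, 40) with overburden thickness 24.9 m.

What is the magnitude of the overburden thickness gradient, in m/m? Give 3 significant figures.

0.0246 m/m

With d = a·x + b·y + c and A as origin, the differences give:
  80·a + (-115)·b = -1.2
  110·a + (-150)·b = -1.7
Eliminate b (×(-150) and ×(-115), subtract): 650·a = -15.50 → a = ∂d/∂x = -0.02385
Back-substitute: b = ∂d/∂y = -0.006154.
|∇f| = √(-0.02385² + -0.006154²) = 0.02463 m/m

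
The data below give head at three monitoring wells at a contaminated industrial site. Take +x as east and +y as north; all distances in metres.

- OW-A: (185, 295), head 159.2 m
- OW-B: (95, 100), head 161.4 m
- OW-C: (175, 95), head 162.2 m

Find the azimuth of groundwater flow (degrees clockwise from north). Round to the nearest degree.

330°

Differences from OW-A: to OW-B (Δx, Δy, Δh) = (-90, -195, +2.2); to OW-C = (-10, -200, +3.0).
Solve a·Δx + b·Δy = Δh: det = (-90)·(-200) − (-10)·(-195) = 16050.
∂h/∂x = [(+2.2)·(-200) − (+3.0)·(-195)] / 16050 = +0.009034
∂h/∂y = [(-90)·(+3.0) − (-10)·(+2.2)] / 16050 = -0.01545
Flow direction (−∇h) has components (-0.009034 E, +0.01545 N).
Azimuth = atan2(E, N) = atan2(-0.009034, +0.01545) = 329.7° ≈ 330°.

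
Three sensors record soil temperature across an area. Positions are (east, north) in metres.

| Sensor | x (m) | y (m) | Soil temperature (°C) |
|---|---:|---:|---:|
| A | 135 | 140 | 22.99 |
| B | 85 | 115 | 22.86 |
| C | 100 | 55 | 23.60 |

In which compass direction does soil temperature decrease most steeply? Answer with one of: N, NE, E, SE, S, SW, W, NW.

NW

Taking A as reference: B−A = (-50, -25, -0.13); C−A = (-35, -85, +0.61).
Solve a·Δx + b·Δy = ΔT: det = (-50)·(-85) − (-35)·(-25) = 3375.
∂T/∂x = [(-0.13)·(-85) − (+0.61)·(-25)] / 3375 = +0.007793
∂T/∂y = [(-50)·(+0.61) − (-35)·(-0.13)] / 3375 = -0.01039
Steepest decrease is along −∇f = (-0.007793 E, +0.01039 N) → northwest.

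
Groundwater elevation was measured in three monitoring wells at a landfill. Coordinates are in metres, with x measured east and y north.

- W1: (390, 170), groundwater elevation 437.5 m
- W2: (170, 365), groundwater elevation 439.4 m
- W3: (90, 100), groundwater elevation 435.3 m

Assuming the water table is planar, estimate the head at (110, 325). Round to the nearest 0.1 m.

Taking W1 as reference: W2−W1 = (-220, 195, +1.9); W3−W1 = (-300, -70, -2.2).
Determinant of the coordinate differences = (-220)·(-70) − (-300)·195 = 73900.
∂h/∂x = [(+1.9)·(-70) − (-2.2)·195] / 73900 = +0.004005
∂h/∂y = [(-220)·(-2.2) − (-300)·(+1.9)] / 73900 = +0.01426
h(110, 325) = 437.5 + (+0.004005)·(-280) + (+0.01426)·(155) = 437.5 -1.122 +2.211 = 438.589 m.

438.6 m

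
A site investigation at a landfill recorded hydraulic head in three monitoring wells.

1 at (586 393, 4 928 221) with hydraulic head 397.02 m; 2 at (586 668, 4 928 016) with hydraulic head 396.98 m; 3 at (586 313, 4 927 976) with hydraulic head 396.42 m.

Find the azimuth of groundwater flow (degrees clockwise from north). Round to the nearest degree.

Taking 1 as reference: 2−1 = (275, -205, -0.04); 3−1 = (-80, -245, -0.60).
Determinant of the coordinate differences = 275·(-245) − (-80)·(-205) = -83775.
∂h/∂x = [(-0.04)·(-245) − (-0.60)·(-205)] / -83775 = +0.001351
∂h/∂y = [275·(-0.60) − (-80)·(-0.04)] / -83775 = +0.002008
Flow direction (−∇h) has components (-0.001351 E, -0.002008 N).
Azimuth = atan2(E, N) = atan2(-0.001351, -0.002008) = 213.9° ≈ 214°.

214°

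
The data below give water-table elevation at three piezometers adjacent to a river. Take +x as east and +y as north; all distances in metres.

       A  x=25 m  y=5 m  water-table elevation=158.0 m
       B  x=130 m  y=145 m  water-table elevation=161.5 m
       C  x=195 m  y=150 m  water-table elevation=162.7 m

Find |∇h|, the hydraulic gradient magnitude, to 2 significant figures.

0.021

Taking A as reference: B−A = (105, 140, +3.5); C−A = (170, 145, +4.7).
Solve a·Δx + b·Δy = Δh: det = 105·145 − 170·140 = -8575.
∂h/∂x = [(+3.5)·145 − (+4.7)·140] / -8575 = +0.01755
∂h/∂y = [105·(+4.7) − 170·(+3.5)] / -8575 = +0.01184
|∇h| = √(0.01755² + 0.01184²) = 0.02117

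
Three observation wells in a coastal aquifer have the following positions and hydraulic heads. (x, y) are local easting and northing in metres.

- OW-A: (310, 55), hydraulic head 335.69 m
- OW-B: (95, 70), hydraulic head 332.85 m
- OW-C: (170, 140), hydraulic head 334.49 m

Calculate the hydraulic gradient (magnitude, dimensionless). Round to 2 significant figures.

Taking OW-A as reference: OW-B−OW-A = (-215, 15, -2.84); OW-C−OW-A = (-140, 85, -1.20).
Solve a·Δx + b·Δy = Δh: det = (-215)·85 − (-140)·15 = -16175.
∂h/∂x = [(-2.84)·85 − (-1.20)·15] / -16175 = +0.01381
∂h/∂y = [(-215)·(-1.20) − (-140)·(-2.84)] / -16175 = +0.008631
|∇h| = √(0.01381² + 0.008631²) = 0.01629

0.016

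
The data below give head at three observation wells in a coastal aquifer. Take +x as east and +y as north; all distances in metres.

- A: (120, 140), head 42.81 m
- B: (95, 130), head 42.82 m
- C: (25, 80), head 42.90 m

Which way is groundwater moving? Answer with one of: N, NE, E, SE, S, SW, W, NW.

With h = a·x + b·y + c and A as origin, the differences give:
  (-25)·a + (-10)·b = +0.01
  (-95)·a + (-60)·b = +0.09
Eliminate b (×(-60) and ×(-10), subtract): 550·a = 0.300 → a = ∂h/∂x = +0.0005455
Back-substitute: b = ∂h/∂y = -0.002364.
Flow = −∇h = (-0.0005455 east, +0.002364 north), which points north.

N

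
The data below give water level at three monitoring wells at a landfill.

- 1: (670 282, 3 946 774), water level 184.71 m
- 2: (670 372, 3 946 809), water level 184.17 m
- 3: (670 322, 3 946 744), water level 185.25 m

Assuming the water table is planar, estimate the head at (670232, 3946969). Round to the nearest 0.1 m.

181.3 m

With h = a·x + b·y + c and 1 as origin, the differences give:
  90·a + 35·b = -0.54
  40·a + (-30)·b = +0.54
Eliminate b (×(-30) and ×35, subtract): -4100·a = -2.700 → a = ∂h/∂x = +0.0006585
Back-substitute: b = ∂h/∂y = -0.01712.
h(670232, 3946969) = 184.71 + (+0.0006585)·(-50) + (-0.01712)·(195) = 184.71 -0.033 -3.339 = 181.338 m.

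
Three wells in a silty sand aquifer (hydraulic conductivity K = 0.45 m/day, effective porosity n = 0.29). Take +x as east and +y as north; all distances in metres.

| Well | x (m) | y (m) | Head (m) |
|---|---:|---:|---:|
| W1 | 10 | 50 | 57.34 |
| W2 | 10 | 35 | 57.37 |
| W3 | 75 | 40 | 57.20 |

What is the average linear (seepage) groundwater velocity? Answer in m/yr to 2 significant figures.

With h = a·x + b·y + c and W1 as origin, the differences give:
  0·a + (-15)·b = +0.03
  65·a + (-10)·b = -0.14
Eliminate b (×(-10) and ×(-15), subtract): 975·a = -2.400 → a = ∂h/∂x = -0.002462
Back-substitute: b = ∂h/∂y = -0.002000.
|∇h| = √(-0.002462² + -0.002000²) = 0.003172
Seepage velocity v = K·i/n = 0.45 × 0.003172 / 0.29 = 0.004922 m/day = 1.798 m/yr.

1.8 m/yr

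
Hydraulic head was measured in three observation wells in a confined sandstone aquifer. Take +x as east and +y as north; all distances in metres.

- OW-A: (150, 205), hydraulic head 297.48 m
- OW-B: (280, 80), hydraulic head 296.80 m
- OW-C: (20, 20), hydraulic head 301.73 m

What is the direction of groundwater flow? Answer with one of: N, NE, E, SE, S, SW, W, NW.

NE

Three-point gradient (reference OW-A): Δ to OW-B = (130, -125, -0.68), Δ to OW-C = (-130, -185, +4.25).
∂h/∂x = -0.01630, ∂h/∂y = -0.01152 (det = -40300).
Flow = −∇h = (+0.01630 east, +0.01152 north), which points northeast.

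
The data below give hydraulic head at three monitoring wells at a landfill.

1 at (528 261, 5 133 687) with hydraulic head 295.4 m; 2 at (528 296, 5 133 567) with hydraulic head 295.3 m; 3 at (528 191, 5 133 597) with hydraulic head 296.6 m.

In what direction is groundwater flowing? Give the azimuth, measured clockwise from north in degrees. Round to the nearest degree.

With h = a·x + b·y + c and 1 as origin, the differences give:
  35·a + (-120)·b = -0.1
  (-70)·a + (-90)·b = +1.2
Eliminate b (×(-90) and ×(-120), subtract): -11550·a = 153.00 → a = ∂h/∂x = -0.01325
Back-substitute: b = ∂h/∂y = -0.003030.
Flow direction (−∇h) has components (+0.01325 E, +0.003030 N).
Azimuth = atan2(E, N) = atan2(+0.01325, +0.003030) = 77.1° ≈ 077°.

077°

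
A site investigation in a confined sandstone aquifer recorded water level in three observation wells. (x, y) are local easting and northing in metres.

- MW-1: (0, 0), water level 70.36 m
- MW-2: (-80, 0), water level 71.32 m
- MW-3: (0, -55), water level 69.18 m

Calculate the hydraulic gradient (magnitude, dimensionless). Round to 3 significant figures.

0.0246

∂h/∂x = (71.32 − 70.36) / (-80 − 0) = -0.01200
∂h/∂y = (69.18 − 70.36) / (-55 − 0) = +0.02145
|∇h| = √(-0.01200² + 0.02145²) = 0.02458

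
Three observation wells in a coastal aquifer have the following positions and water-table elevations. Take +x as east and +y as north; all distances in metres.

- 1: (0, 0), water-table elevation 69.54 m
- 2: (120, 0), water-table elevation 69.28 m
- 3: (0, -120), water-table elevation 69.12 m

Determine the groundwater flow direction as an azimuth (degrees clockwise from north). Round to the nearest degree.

148°

∂h/∂x = (69.28 − 69.54) / (120 − 0) = -0.002167
∂h/∂y = (69.12 − 69.54) / (-120 − 0) = +0.003500
Flow direction (−∇h) has components (+0.002167 E, -0.003500 N).
Azimuth = atan2(E, N) = atan2(+0.002167, -0.003500) = 148.2° ≈ 148°.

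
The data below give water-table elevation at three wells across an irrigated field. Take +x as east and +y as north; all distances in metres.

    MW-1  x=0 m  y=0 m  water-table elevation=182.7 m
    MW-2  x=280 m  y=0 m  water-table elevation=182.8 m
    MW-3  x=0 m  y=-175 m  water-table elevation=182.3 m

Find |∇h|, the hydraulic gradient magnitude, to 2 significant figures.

0.0023

∂h/∂x = (182.8 − 182.7) / (280 − 0) = +0.0003571
∂h/∂y = (182.3 − 182.7) / (-175 − 0) = +0.002286
|∇h| = √(0.0003571² + 0.002286²) = 0.002314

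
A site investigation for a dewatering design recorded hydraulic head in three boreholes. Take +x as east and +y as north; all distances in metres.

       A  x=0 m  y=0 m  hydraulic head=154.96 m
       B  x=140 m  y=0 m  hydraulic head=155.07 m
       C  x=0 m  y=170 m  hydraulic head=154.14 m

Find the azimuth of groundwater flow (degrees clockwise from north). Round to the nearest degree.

351°

∂h/∂x = (155.07 − 154.96) / (140 − 0) = +0.0007857
∂h/∂y = (154.14 − 154.96) / (170 − 0) = -0.004824
Flow direction (−∇h) has components (-0.0007857 E, +0.004824 N).
Azimuth = atan2(E, N) = atan2(-0.0007857, +0.004824) = 350.7° ≈ 351°.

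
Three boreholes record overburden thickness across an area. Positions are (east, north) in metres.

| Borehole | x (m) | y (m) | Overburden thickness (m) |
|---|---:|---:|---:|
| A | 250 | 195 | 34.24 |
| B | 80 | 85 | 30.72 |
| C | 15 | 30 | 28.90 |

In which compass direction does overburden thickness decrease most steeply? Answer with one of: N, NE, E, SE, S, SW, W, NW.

Differences from A: to B (Δx, Δy, Δh) = (-170, -110, -3.52); to C = (-235, -165, -5.34).
Solve a·Δx + b·Δy = Δd: det = (-170)·(-165) − (-235)·(-110) = 2200.
∂d/∂x = [(-3.52)·(-165) − (-5.34)·(-110)] / 2200 = -0.003000
∂d/∂y = [(-170)·(-5.34) − (-235)·(-3.52)] / 2200 = +0.03664
Steepest decrease is along −∇f = (+0.003000 E, -0.03664 N) → south.

S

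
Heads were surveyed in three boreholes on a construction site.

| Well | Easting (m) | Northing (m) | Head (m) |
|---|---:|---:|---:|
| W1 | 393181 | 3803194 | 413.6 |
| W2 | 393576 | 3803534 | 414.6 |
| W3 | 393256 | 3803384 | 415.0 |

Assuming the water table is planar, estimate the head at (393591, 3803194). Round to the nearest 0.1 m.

With h = a·x + b·y + c and W1 as origin, the differences give:
  395·a + 340·b = +1.0
  75·a + 190·b = +1.4
Eliminate b (×190 and ×340, subtract): 49550·a = -286.00 → a = ∂h/∂x = -0.005772
Back-substitute: b = ∂h/∂y = +0.009647.
h(393591, 3803194) = 413.6 + (-0.005772)·(410) + (+0.009647)·(0) = 413.6 -2.366 +0.000 = 411.234 m.

411.2 m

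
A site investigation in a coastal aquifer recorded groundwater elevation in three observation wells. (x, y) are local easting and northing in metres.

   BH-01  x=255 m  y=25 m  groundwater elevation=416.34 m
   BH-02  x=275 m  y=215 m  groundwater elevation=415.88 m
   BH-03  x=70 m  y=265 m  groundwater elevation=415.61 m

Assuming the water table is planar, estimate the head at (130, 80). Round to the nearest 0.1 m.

Differences from BH-01: to BH-02 (Δx, Δy, Δh) = (20, 190, -0.46); to BH-03 = (-185, 240, -0.73).
Determinant of the coordinate differences = 20·240 − (-185)·190 = 39950.
∂h/∂x = [(-0.46)·240 − (-0.73)·190] / 39950 = +0.0007084
∂h/∂y = [20·(-0.73) − (-185)·(-0.46)] / 39950 = -0.002496
h(130, 80) = 416.34 + (+0.0007084)·(-125) + (-0.002496)·(55) = 416.34 -0.089 -0.137 = 416.114 m.

416.1 m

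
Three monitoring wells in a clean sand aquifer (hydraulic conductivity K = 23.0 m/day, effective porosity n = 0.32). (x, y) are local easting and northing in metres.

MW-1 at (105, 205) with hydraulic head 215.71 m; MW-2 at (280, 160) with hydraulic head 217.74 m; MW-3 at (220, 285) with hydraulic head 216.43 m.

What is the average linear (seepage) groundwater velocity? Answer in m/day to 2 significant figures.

0.83 m/day

Taking MW-1 as reference: MW-2−MW-1 = (175, -45, +2.03); MW-3−MW-1 = (115, 80, +0.72).
Determinant of the coordinate differences = 175·80 − 115·(-45) = 19175.
∂h/∂x = [(+2.03)·80 − (+0.72)·(-45)] / 19175 = +0.01016
∂h/∂y = [175·(+0.72) − 115·(+2.03)] / 19175 = -0.005604
|∇h| = √(0.01016² + -0.005604²) = 0.0116
Seepage velocity v = K·i/n = 23.0 × 0.0116 / 0.32 = 0.8337 m/day.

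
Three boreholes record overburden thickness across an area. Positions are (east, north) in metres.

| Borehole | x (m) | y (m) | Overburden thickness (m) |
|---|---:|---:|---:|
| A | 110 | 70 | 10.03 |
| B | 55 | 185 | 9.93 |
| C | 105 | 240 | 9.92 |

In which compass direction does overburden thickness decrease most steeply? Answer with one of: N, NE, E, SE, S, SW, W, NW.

With d = a·x + b·y + c and A as origin, the differences give:
  (-55)·a + 115·b = -0.10
  (-5)·a + 170·b = -0.11
Eliminate b (×170 and ×115, subtract): -8775·a = -4.350 → a = ∂d/∂x = +0.0004957
Back-substitute: b = ∂d/∂y = -0.0006325.
Steepest decrease is along −∇f = (-0.0004957 E, +0.0006325 N) → northwest.

NW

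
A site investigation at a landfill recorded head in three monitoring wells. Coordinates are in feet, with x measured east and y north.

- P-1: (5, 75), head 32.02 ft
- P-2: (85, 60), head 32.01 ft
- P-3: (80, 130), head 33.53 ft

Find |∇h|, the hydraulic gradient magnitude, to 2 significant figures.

Differences from P-1: to P-2 (Δx, Δy, Δh) = (80, -15, -0.01); to P-3 = (75, 55, +1.51).
Solve a·Δx + b·Δy = Δh: det = 80·55 − 75·(-15) = 5525.
∂h/∂x = [(-0.01)·55 − (+1.51)·(-15)] / 5525 = +0.004000
∂h/∂y = [80·(+1.51) − 75·(-0.01)] / 5525 = +0.02200
|∇h| = √(0.004000² + 0.02200²) = 0.02236

0.022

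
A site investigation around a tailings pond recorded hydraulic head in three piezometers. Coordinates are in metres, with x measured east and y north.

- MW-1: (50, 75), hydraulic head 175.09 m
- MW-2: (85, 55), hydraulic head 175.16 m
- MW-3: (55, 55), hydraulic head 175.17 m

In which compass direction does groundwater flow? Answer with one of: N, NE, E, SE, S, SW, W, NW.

N

Taking MW-1 as reference: MW-2−MW-1 = (35, -20, +0.07); MW-3−MW-1 = (5, -20, +0.08).
Solve a·Δx + b·Δy = Δh: det = 35·(-20) − 5·(-20) = -600.
∂h/∂x = [(+0.07)·(-20) − (+0.08)·(-20)] / -600 = -0.0003333
∂h/∂y = [35·(+0.08) − 5·(+0.07)] / -600 = -0.004083
Flow = −∇h = (+0.0003333 east, +0.004083 north), which points north.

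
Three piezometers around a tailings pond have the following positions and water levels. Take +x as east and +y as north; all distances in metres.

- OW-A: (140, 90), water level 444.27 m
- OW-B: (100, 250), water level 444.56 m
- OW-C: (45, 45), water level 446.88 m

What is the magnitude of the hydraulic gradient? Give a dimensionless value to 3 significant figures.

0.0257

Differences from OW-A: to OW-B (Δx, Δy, Δh) = (-40, 160, +0.29); to OW-C = (-95, -45, +2.61).
Determinant of the coordinate differences = (-40)·(-45) − (-95)·160 = 17000.
∂h/∂x = [(+0.29)·(-45) − (+2.61)·160] / 17000 = -0.02533
∂h/∂y = [(-40)·(+2.61) − (-95)·(+0.29)] / 17000 = -0.004521
|∇h| = √(-0.02533² + -0.004521²) = 0.02573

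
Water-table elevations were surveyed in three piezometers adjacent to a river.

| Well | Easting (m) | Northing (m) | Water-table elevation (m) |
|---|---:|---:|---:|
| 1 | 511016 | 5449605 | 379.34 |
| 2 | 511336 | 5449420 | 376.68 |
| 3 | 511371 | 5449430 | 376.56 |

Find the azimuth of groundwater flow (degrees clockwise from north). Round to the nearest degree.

138°

Differences from 1: to 2 (Δx, Δy, Δh) = (320, -185, -2.66); to 3 = (355, -175, -2.78).
Determinant of the coordinate differences = 320·(-175) − 355·(-185) = 9675.
∂h/∂x = [(-2.66)·(-175) − (-2.78)·(-185)] / 9675 = -0.005044
∂h/∂y = [320·(-2.78) − 355·(-2.66)] / 9675 = +0.005654
Flow direction (−∇h) has components (+0.005044 E, -0.005654 N).
Azimuth = atan2(E, N) = atan2(+0.005044, -0.005654) = 138.3° ≈ 138°.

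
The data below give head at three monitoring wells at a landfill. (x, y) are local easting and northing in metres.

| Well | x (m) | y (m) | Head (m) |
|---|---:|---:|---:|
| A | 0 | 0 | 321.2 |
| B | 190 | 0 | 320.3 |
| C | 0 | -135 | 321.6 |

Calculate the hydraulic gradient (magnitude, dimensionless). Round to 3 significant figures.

0.00559

∂h/∂x = (320.3 − 321.2) / (190 − 0) = -0.004737
∂h/∂y = (321.6 − 321.2) / (-135 − 0) = -0.002963
|∇h| = √(-0.004737² + -0.002963²) = 0.005587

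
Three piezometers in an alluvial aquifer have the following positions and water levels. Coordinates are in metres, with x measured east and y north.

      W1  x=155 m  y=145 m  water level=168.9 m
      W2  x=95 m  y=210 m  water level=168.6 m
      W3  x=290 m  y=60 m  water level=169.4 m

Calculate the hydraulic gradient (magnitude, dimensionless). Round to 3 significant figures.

0.00343

With h = a·x + b·y + c and W1 as origin, the differences give:
  (-60)·a + 65·b = -0.3
  135·a + (-85)·b = +0.5
Eliminate b (×(-85) and ×65, subtract): -3675·a = -7.00 → a = ∂h/∂x = +0.001905
Back-substitute: b = ∂h/∂y = -0.002857.
|∇h| = √(0.001905² + -0.002857²) = 0.003434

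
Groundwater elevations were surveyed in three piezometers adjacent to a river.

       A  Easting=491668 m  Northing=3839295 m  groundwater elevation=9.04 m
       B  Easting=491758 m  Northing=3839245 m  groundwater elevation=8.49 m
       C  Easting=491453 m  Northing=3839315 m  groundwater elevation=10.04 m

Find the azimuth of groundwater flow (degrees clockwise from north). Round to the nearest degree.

Three-point gradient (reference A): Δ to B = (90, -50, -0.55), Δ to C = (-215, 20, +1.00).
∂h/∂x = -0.004358, ∂h/∂y = +0.003156 (det = -8950).
Flow direction (−∇h) has components (+0.004358 E, -0.003156 N).
Azimuth = atan2(E, N) = atan2(+0.004358, -0.003156) = 125.9° ≈ 126°.

126°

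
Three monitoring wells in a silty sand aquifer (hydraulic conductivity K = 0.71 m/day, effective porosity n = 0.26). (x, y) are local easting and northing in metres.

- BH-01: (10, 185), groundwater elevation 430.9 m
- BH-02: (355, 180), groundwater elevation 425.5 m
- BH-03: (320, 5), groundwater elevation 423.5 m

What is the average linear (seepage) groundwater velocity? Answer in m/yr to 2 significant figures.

21 m/yr

Taking BH-01 as reference: BH-02−BH-01 = (345, -5, -5.4); BH-03−BH-01 = (310, -180, -7.4).
Determinant of the coordinate differences = 345·(-180) − 310·(-5) = -60550.
∂h/∂x = [(-5.4)·(-180) − (-7.4)·(-5)] / -60550 = -0.01544
∂h/∂y = [345·(-7.4) − 310·(-5.4)] / -60550 = +0.01452
|∇h| = √(-0.01544² + 0.01452²) = 0.02119
Seepage velocity v = K·i/n = 0.71 × 0.02119 / 0.26 = 0.05786 m/day = 21.13 m/yr.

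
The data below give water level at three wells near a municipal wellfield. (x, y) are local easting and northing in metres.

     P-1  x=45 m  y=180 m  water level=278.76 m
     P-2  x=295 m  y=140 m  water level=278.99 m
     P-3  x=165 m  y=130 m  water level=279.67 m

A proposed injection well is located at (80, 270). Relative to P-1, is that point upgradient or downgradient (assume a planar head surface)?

Differences from P-1: to P-2 (Δx, Δy, Δh) = (250, -40, +0.23); to P-3 = (120, -50, +0.91).
Solve a·Δx + b·Δy = Δh: det = 250·(-50) − 120·(-40) = -7700.
∂h/∂x = [(+0.23)·(-50) − (+0.91)·(-40)] / -7700 = -0.003234
∂h/∂y = [250·(+0.91) − 120·(+0.23)] / -7700 = -0.02596
Head at (80, 270) = 278.76 + (-0.003234)·(35) + (-0.02596)·(90) = 276.31 m.
That is lower than the 278.76 m at P-1, so the point is downgradient.

downgradient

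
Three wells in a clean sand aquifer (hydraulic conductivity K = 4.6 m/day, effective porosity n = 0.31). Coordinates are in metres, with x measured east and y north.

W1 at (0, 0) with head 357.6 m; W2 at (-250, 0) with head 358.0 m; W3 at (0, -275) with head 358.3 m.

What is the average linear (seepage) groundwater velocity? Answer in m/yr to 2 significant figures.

16 m/yr

∂h/∂x = (358.0 − 357.6) / (-250 − 0) = -0.001600
∂h/∂y = (358.3 − 357.6) / (-275 − 0) = -0.002545
|∇h| = √(-0.001600² + -0.002545²) = 0.003006
Seepage velocity v = K·i/n = 4.6 × 0.003006 / 0.31 = 0.04461 m/day = 16.29 m/yr.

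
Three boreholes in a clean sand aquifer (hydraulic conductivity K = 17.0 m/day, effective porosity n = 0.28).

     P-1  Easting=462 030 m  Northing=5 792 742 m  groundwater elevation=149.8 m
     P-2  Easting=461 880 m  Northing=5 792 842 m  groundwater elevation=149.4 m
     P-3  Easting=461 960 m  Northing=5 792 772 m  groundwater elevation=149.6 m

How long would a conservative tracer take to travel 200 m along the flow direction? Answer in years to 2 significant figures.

With h = a·x + b·y + c and P-1 as origin, the differences give:
  (-150)·a + 100·b = -0.4
  (-70)·a + 30·b = -0.2
Eliminate b (×30 and ×100, subtract): 2500·a = 8.00 → a = ∂h/∂x = +0.003200
Back-substitute: b = ∂h/∂y = +0.0008000.
|∇h| = √(0.003200² + 0.0008000²) = 0.003298
Seepage velocity v = K·i/n = 17.0 × 0.003298 / 0.28 = 0.2002 m/day.
t = 200 / 0.2002 = 999 days = 2.74 years.

2.7 years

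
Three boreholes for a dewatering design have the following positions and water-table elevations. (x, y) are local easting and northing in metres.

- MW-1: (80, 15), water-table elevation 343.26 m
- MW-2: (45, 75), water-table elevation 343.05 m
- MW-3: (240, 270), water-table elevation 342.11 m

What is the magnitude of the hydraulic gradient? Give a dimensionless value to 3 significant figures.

0.00407

Differences from MW-1: to MW-2 (Δx, Δy, Δh) = (-35, 60, -0.21); to MW-3 = (160, 255, -1.15).
Solve a·Δx + b·Δy = Δh: det = (-35)·255 − 160·60 = -18525.
∂h/∂x = [(-0.21)·255 − (-1.15)·60] / -18525 = -0.0008340
∂h/∂y = [(-35)·(-1.15) − 160·(-0.21)] / -18525 = -0.003987
|∇h| = √(-0.0008340² + -0.003987²) = 0.004073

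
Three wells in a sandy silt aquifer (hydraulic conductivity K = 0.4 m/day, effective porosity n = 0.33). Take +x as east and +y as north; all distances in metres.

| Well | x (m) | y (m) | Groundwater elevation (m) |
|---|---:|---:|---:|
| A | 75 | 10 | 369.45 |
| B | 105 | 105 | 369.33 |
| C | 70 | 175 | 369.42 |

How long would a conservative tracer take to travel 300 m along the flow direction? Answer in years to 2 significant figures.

220 years

With h = a·x + b·y + c and A as origin, the differences give:
  30·a + 95·b = -0.12
  (-5)·a + 165·b = -0.03
Eliminate b (×165 and ×95, subtract): 5425·a = -16.950 → a = ∂h/∂x = -0.003124
Back-substitute: b = ∂h/∂y = -0.0002765.
|∇h| = √(-0.003124² + -0.0002765²) = 0.003136
Seepage velocity v = K·i/n = 0.4 × 0.003136 / 0.33 = 0.003801 m/day.
t = 300 / 0.003801 = 7.893e+04 days = 216 years.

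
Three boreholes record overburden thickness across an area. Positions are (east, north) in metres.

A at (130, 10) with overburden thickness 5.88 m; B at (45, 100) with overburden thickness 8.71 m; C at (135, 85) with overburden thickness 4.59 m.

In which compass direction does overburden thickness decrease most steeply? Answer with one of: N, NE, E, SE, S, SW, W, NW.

E

With d = a·x + b·y + c and A as origin, the differences give:
  (-85)·a + 90·b = +2.83
  5·a + 75·b = -1.29
Eliminate b (×75 and ×90, subtract): -6825·a = 328.350 → a = ∂d/∂x = -0.04811
Back-substitute: b = ∂d/∂y = -0.01399.
Steepest decrease is along −∇f = (+0.04811 E, +0.01399 N) → east.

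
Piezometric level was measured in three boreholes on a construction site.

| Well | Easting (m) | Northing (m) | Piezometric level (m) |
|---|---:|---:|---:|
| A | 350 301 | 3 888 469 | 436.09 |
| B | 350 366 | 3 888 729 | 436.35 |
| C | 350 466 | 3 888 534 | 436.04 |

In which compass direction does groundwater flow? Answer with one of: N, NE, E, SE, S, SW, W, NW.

SE

Three-point gradient (reference A): Δ to B = (65, 260, +0.26), Δ to C = (165, 65, -0.05).
∂h/∂x = -0.0007731, ∂h/∂y = +0.001193 (det = -38675).
Flow = −∇h = (+0.0007731 east, -0.001193 north), which points southeast.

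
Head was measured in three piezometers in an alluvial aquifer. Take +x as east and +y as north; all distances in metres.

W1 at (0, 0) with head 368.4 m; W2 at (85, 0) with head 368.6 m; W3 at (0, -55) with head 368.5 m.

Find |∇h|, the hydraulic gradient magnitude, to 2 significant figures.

∂h/∂x = (368.6 − 368.4) / (85 − 0) = +0.002353
∂h/∂y = (368.5 − 368.4) / (-55 − 0) = -0.001818
|∇h| = √(0.002353² + -0.001818²) = 0.002974

0.0030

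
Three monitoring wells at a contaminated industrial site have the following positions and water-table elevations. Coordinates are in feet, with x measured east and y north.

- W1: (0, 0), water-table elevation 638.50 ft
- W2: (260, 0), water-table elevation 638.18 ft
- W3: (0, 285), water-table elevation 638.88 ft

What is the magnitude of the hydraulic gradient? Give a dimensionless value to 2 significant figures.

∂h/∂x = (638.18 − 638.50) / (260 − 0) = -0.001231
∂h/∂y = (638.88 − 638.50) / (285 − 0) = +0.001333
|∇h| = √(-0.001231² + 0.001333²) = 0.001814

0.0018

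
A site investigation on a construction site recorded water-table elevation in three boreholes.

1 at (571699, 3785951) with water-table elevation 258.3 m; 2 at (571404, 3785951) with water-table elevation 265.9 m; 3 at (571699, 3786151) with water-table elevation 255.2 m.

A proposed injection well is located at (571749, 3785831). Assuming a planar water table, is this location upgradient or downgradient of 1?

∂h/∂x = (265.9 − 258.3) / (571404 − 571699) = -0.02576
∂h/∂y = (255.2 − 258.3) / (3786151 − 3785951) = -0.01550
Head at (571749, 3785831) = 258.3 + (-0.02576)·(50) + (-0.01550)·(-120) = 258.87 m.
That is higher than the 258.3 m at 1, so the point is upgradient.

upgradient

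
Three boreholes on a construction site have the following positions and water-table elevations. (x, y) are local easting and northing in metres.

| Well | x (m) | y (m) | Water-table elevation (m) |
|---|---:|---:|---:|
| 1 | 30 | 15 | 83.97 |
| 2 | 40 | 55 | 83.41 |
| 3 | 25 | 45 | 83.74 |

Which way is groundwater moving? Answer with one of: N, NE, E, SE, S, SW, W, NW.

With h = a·x + b·y + c and 1 as origin, the differences give:
  10·a + 40·b = -0.56
  (-5)·a + 30·b = -0.23
Eliminate b (×30 and ×40, subtract): 500·a = -7.600 → a = ∂h/∂x = -0.01520
Back-substitute: b = ∂h/∂y = -0.01020.
Flow = −∇h = (+0.01520 east, +0.01020 north), which points northeast.

NE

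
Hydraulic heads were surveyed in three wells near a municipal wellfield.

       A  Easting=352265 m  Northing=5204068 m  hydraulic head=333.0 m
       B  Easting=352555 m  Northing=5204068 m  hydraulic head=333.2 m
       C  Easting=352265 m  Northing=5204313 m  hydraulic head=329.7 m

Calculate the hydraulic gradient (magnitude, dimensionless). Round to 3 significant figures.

∂h/∂x = (333.2 − 333.0) / (352555 − 352265) = +0.0006897
∂h/∂y = (329.7 − 333.0) / (5204313 − 5204068) = -0.01347
|∇h| = √(0.0006897² + -0.01347²) = 0.01349

0.0135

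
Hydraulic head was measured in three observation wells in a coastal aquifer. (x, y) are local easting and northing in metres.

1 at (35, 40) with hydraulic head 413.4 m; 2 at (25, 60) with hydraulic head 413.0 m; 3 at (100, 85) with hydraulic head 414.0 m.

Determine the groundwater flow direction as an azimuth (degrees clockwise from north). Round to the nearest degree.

With h = a·x + b·y + c and 1 as origin, the differences give:
  (-10)·a + 20·b = -0.4
  65·a + 45·b = +0.6
Eliminate b (×45 and ×20, subtract): -1750·a = -30.00 → a = ∂h/∂x = +0.01714
Back-substitute: b = ∂h/∂y = -0.01143.
Flow direction (−∇h) has components (-0.01714 E, +0.01143 N).
Azimuth = atan2(E, N) = atan2(-0.01714, +0.01143) = 303.7° ≈ 304°.

304°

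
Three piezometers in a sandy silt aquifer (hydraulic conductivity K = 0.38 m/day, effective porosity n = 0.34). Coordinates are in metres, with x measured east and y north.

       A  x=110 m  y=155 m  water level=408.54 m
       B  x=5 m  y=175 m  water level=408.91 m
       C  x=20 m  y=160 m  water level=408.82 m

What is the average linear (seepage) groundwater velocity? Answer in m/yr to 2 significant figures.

With h = a·x + b·y + c and A as origin, the differences give:
  (-105)·a + 20·b = +0.37
  (-90)·a + 5·b = +0.28
Eliminate b (×5 and ×20, subtract): 1275·a = -3.750 → a = ∂h/∂x = -0.002941
Back-substitute: b = ∂h/∂y = +0.003059.
|∇h| = √(-0.002941² + 0.003059²) = 0.004243
Seepage velocity v = K·i/n = 0.38 × 0.004243 / 0.34 = 0.004742 m/day = 1.732 m/yr.

1.7 m/yr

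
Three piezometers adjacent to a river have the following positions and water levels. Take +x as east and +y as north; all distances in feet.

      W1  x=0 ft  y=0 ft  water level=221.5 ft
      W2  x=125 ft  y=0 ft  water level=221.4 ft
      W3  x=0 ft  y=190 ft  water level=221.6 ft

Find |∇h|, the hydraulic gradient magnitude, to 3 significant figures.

0.000958

∂h/∂x = (221.4 − 221.5) / (125 − 0) = -0.0008000
∂h/∂y = (221.6 − 221.5) / (190 − 0) = +0.0005263
|∇h| = √(-0.0008000² + 0.0005263²) = 0.0009576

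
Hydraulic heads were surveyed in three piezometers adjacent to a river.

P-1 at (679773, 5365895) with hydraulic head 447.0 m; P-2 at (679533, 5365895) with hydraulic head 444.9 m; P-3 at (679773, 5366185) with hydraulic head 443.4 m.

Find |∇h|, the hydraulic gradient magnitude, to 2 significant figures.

∂h/∂x = (444.9 − 447.0) / (679533 − 679773) = +0.008750
∂h/∂y = (443.4 − 447.0) / (5366185 − 5365895) = -0.01241
|∇h| = √(0.008750² + -0.01241²) = 0.01518

0.015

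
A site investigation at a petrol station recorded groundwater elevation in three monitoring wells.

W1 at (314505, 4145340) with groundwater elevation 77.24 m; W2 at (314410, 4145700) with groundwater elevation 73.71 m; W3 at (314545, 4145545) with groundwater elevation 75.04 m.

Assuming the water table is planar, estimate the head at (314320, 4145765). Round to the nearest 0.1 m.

Differences from W1: to W2 (Δx, Δy, Δh) = (-95, 360, -3.53); to W3 = (40, 205, -2.20).
Determinant of the coordinate differences = (-95)·205 − 40·360 = -33875.
∂h/∂x = [(-3.53)·205 − (-2.20)·360] / -33875 = -0.002018
∂h/∂y = [(-95)·(-2.20) − 40·(-3.53)] / -33875 = -0.01034
h(314320, 4145765) = 77.24 + (-0.002018)·(-185) + (-0.01034)·(425) = 77.24 +0.373 -4.394 = 73.220 m.

73.2 m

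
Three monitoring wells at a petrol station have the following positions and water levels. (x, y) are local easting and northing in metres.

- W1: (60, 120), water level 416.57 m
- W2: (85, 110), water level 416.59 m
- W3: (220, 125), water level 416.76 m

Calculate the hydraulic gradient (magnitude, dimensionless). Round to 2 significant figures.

0.0015

With h = a·x + b·y + c and W1 as origin, the differences give:
  25·a + (-10)·b = +0.02
  160·a + 5·b = +0.19
Eliminate b (×5 and ×(-10), subtract): 1725·a = 2.000 → a = ∂h/∂x = +0.001159
Back-substitute: b = ∂h/∂y = +0.0008986.
|∇h| = √(0.001159² + 0.0008986²) = 0.001467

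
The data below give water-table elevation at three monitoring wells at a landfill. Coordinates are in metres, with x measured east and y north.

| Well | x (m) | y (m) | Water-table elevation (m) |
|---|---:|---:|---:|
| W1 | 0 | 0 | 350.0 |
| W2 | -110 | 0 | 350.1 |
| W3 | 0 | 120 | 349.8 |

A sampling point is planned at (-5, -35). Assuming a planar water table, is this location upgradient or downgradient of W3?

upgradient

∂h/∂x = (350.1 − 350.0) / (-110 − 0) = -0.0009091
∂h/∂y = (349.8 − 350.0) / (120 − 0) = -0.001667
Head at (-5, -35) = 350.0 + (-0.0009091)·(-5) + (-0.001667)·(-35) = 350.06 m.
That is higher than the 349.8 m at W3, so the point is upgradient.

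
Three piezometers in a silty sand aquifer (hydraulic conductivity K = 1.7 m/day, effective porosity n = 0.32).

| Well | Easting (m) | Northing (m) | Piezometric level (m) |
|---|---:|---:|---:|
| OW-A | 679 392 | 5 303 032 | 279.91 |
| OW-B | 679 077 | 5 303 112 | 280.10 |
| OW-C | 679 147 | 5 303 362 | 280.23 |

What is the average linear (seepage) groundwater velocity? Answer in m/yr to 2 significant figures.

With h = a·x + b·y + c and OW-A as origin, the differences give:
  (-315)·a + 80·b = +0.19
  (-245)·a + 330·b = +0.32
Eliminate b (×330 and ×80, subtract): -84350·a = 37.100 → a = ∂h/∂x = -0.0004398
Back-substitute: b = ∂h/∂y = +0.0006432.
|∇h| = √(-0.0004398² + 0.0006432²) = 0.0007792
Seepage velocity v = K·i/n = 1.7 × 0.0007792 / 0.32 = 0.004139 m/day = 1.512 m/yr.

1.5 m/yr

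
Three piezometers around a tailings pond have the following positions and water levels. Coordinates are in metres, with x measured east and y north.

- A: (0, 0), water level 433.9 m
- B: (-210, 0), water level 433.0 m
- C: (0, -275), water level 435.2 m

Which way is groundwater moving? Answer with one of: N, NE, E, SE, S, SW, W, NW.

∂h/∂x = (433.0 − 433.9) / (-210 − 0) = +0.004286
∂h/∂y = (435.2 − 433.9) / (-275 − 0) = -0.004727
Flow = −∇h = (-0.004286 east, +0.004727 north), which points northwest.

NW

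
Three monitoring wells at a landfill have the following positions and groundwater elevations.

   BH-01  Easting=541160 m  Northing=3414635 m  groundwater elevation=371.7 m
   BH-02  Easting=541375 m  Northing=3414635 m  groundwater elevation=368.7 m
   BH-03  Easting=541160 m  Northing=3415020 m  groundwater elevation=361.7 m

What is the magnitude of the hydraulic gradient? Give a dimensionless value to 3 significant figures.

0.0295

∂h/∂x = (368.7 − 371.7) / (541375 − 541160) = -0.01395
∂h/∂y = (361.7 − 371.7) / (3415020 − 3414635) = -0.02597
|∇h| = √(-0.01395² + -0.02597²) = 0.02948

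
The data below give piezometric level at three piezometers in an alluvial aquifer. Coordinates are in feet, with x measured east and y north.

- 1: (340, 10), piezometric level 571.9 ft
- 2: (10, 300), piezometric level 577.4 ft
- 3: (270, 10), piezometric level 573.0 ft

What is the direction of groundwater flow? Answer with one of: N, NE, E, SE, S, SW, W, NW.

With h = a·x + b·y + c and 1 as origin, the differences give:
  (-330)·a + 290·b = +5.5
  (-70)·a + 0·b = +1.1
Eliminate b (×0 and ×290, subtract): 20300·a = -319.00 → a = ∂h/∂x = -0.01571
Back-substitute: b = ∂h/∂y = +0.001084.
Flow = −∇h = (+0.01571 east, -0.001084 north), which points east.

E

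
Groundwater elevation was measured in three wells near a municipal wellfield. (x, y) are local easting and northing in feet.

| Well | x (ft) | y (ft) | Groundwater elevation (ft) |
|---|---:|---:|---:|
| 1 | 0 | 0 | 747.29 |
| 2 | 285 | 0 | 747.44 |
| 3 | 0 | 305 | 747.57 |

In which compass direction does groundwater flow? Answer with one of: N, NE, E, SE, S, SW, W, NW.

∂h/∂x = (747.44 − 747.29) / (285 − 0) = +0.0005263
∂h/∂y = (747.57 − 747.29) / (305 − 0) = +0.0009180
Flow = −∇h = (-0.0005263 east, -0.0009180 north), which points southwest.

SW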